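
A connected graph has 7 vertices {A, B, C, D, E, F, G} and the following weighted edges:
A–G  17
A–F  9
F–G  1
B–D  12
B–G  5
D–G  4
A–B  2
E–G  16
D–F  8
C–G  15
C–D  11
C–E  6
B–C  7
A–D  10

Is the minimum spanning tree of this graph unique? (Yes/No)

Kruskal's algorithm — process edges by increasing weight (ties by edge label):
F–G (1): add — endpoints in different components.
A–B (2): add — endpoints in different components.
D–G (4): add — endpoints in different components.
B–G (5): add — endpoints in different components.
C–E (6): add — endpoints in different components.
B–C (7): add — endpoints in different components.
Every non-tree edge has weight strictly greater than the heaviest edge on the tree path between its endpoints, so the MST is unique.

Yes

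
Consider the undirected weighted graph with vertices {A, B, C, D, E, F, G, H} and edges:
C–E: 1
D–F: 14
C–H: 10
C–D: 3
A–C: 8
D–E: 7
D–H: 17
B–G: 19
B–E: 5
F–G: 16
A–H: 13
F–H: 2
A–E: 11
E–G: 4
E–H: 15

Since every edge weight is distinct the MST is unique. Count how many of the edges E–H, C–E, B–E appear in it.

2

Sort edges by weight, then run Kruskal:
C–E (1): add — endpoints in different components.
F–H (2): add — endpoints in different components.
C–D (3): add — endpoints in different components.
E–G (4): add — endpoints in different components.
B–E (5): add — endpoints in different components.
D–E (7): skip — D and E already connected.
A–C (8): add — endpoints in different components.
C–H (10): add — endpoints in different components.
MST edge set: {C–E, F–H, C–D, E–G, B–E, A–C, C–H}.
Of the listed edges, {C–E, B–E} are in the MST → 2.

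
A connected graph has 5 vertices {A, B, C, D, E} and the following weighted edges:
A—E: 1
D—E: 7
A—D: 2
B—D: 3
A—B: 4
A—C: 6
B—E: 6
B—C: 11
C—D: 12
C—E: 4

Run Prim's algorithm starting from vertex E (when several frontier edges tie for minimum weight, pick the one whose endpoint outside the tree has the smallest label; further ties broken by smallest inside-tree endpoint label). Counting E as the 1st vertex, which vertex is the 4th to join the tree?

B

Grow the tree from E using Prim:
Step 1: frontier [A—E 1, C—E 4, B—E 6, D—E 7] → take A—E (1); add A.
Step 2: frontier [A—D 2, A—B 4, A—C 6, C—E 4, B—E 6, D—E 7] → take A—D (2); add D.
Step 3: frontier [A—B 4, A—C 6, B—D 3, C—D 12, C—E 4, B—E 6] → take B—D (3); add B.
Step 4: frontier [A—C 6, B—C 11, C—D 12, C—E 4] → take C—E (4); add C.
Vertex order: E, A, D, B, C. The 4th vertex is B.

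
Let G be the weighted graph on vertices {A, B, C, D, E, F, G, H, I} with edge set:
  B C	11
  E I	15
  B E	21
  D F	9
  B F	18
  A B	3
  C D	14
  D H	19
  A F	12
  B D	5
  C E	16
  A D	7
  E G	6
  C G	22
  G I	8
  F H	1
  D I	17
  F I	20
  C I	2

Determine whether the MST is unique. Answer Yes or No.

Sort edges by weight, then run Kruskal:
F H (1): add — endpoints in different components.
C I (2): add — endpoints in different components.
A B (3): add — endpoints in different components.
B D (5): add — endpoints in different components.
E G (6): add — endpoints in different components.
A D (7): skip — A and D already connected.
G I (8): add — endpoints in different components.
D F (9): add — endpoints in different components.
B C (11): add — endpoints in different components.
Every non-tree edge has weight strictly greater than the heaviest edge on the tree path between its endpoints, so the MST is unique.

Yes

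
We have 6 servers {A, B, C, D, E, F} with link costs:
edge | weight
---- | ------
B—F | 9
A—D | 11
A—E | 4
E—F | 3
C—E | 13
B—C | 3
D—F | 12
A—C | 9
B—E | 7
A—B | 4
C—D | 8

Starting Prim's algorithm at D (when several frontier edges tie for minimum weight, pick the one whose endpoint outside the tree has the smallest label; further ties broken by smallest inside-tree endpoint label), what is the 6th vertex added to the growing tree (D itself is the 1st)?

F

Prim, starting at D.
Step 1: frontier [C—D 8, A—D 11, D—F 12] → take C—D (8); add C.
Step 2: frontier [B—C 3, A—C 9, C—E 13, A—D 11, D—F 12] → take B—C (3); add B.
Step 3: frontier [A—B 4, B—E 7, B—F 9, A—C 9, C—E 13, A—D 11, D—F 12] → take A—B (4); add A.
Step 4: frontier [A—E 4, B—E 7, B—F 9, C—E 13, D—F 12] → take A—E (4); add E.
Step 5: frontier [B—F 9, D—F 12, E—F 3] → take E—F (3); add F.
Vertex order: D, C, B, A, E, F. The 6th vertex is F.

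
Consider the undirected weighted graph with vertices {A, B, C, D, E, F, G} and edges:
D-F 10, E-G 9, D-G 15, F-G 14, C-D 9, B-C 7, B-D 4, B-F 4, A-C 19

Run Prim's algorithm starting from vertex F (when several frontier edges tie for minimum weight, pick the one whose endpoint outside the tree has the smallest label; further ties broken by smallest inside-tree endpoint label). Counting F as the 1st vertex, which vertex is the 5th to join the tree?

Grow the tree from F using Prim:
Step 1: cheapest edge leaving the tree is B-F (4); add B.
Step 2: cheapest edge leaving the tree is B-D (4); add D.
Step 3: cheapest edge leaving the tree is B-C (7); add C.
Step 4: cheapest edge leaving the tree is F-G (14); add G.
Step 5: cheapest edge leaving the tree is E-G (9); add E.
Step 6: cheapest edge leaving the tree is A-C (19); add A.
Vertex order: F, B, D, C, G, E, A. The 5th vertex is G.

G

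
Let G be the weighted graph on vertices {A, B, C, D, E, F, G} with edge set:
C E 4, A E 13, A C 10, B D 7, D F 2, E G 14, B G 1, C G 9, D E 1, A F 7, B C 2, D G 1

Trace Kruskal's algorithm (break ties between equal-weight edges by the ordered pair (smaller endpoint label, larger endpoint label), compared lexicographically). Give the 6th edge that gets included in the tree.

A-F

Kruskal's algorithm — process edges by increasing weight (ties by edge label):
B G (1): add. Components now {A} {B,G} {C} {D} {E} {F}
D E (1): add. Components now {A} {B,G} {C} {D,E} {F}
D G (1): add. Components now {A} {B,D,E,G} {C} {F}
B C (2): add. Components now {A} {B,C,D,E,G} {F}
D F (2): add. Components now {A} {B,C,D,E,F,G}
C E (4): skip — C and E already connected.
A F (7): add. Components now {A,B,C,D,E,F,G}
The 6th edge added is A F.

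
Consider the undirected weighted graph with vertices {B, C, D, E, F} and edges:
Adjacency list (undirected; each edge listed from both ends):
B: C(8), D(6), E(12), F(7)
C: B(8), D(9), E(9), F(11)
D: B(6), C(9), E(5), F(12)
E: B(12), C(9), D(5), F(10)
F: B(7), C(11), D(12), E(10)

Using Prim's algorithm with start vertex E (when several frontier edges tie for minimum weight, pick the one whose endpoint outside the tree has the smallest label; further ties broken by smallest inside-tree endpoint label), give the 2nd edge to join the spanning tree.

Grow the tree from E using Prim:
Step 1: cheapest edge leaving the tree is D-E (5); add D.
Step 2: cheapest edge leaving the tree is B-D (6); add B.
Step 3: cheapest edge leaving the tree is B-F (7); add F.
Step 4: cheapest edge leaving the tree is B-C (8); add C.
The 2nd edge added is B-D.

B-D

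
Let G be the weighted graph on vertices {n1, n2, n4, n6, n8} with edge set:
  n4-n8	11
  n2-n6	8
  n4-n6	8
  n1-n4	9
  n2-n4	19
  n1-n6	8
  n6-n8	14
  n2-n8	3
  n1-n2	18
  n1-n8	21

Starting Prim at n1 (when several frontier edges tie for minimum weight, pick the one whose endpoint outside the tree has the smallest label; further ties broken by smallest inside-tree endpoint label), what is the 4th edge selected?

n4-n6

Prim's algorithm from n1:
Step 1: cheapest edge leaving the tree is n1-n6 (8); add n6.
Step 2: cheapest edge leaving the tree is n2-n6 (8); add n2.
Step 3: cheapest edge leaving the tree is n2-n8 (3); add n8.
Step 4: cheapest edge leaving the tree is n4-n6 (8); add n4.
The 4th edge added is n4-n6.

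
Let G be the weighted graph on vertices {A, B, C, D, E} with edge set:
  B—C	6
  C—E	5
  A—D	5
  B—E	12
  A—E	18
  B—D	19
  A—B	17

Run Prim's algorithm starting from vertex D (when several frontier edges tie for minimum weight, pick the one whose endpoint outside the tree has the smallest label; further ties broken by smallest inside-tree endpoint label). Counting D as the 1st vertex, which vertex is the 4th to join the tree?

C

Grow the tree from D using Prim:
Step 1: frontier [A—D 5, B—D 19] → take A—D (5); add A.
Step 2: frontier [A—B 17, A—E 18, B—D 19] → take A—B (17); add B.
Step 3: frontier [A—E 18, B—C 6, B—E 12] → take B—C (6); add C.
Step 4: frontier [A—E 18, B—E 12, C—E 5] → take C—E (5); add E.
Vertex order: D, A, B, C, E. The 4th vertex is C.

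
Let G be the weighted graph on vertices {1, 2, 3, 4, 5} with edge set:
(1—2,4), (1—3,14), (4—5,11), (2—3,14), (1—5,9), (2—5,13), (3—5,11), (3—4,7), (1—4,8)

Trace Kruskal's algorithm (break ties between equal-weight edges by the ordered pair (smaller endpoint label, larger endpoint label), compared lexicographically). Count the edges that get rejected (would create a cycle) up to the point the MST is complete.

0

Kruskal's algorithm — process edges by increasing weight (ties by edge label):
1—2 (4): add. Components now {1,2} {3} {4} {5}
3—4 (7): add. Components now {1,2} {3,4} {5}
1—4 (8): add. Components now {1,2,3,4} {5}
1—5 (9): add. Components now {1,2,3,4,5}
Edges rejected before the tree was complete: 0.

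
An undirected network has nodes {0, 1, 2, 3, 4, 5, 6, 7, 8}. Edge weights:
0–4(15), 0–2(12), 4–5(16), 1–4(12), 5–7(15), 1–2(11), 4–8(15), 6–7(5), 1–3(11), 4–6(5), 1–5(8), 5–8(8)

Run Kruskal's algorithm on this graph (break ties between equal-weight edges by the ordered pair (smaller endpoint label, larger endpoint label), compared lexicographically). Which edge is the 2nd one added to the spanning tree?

Kruskal: consider edges lightest-first.
4–6 (5): add — endpoints in different components.
6–7 (5): add — endpoints in different components.
1–5 (8): add — endpoints in different components.
5–8 (8): add — endpoints in different components.
1–2 (11): add — endpoints in different components.
1–3 (11): add — endpoints in different components.
0–2 (12): add — endpoints in different components.
1–4 (12): add — endpoints in different components.
The 2nd edge added is 6–7.

6-7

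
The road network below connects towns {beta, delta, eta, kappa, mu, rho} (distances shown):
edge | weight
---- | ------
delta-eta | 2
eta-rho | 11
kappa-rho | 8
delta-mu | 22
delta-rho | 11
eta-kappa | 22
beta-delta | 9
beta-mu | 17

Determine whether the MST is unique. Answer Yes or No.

No

Kruskal's algorithm — process edges by increasing weight (ties by edge label):
delta-eta (2): add. Components now {kappa} {rho} {delta,eta} {mu} {beta}
kappa-rho (8): add. Components now {kappa,rho} {delta,eta} {mu} {beta}
beta-delta (9): add. Components now {kappa,rho} {beta,delta,eta} {mu}
delta-rho (11): add. Components now {beta,delta,eta,kappa,rho} {mu}
eta-rho (11): skip — rho and eta already connected.
beta-mu (17): add. Components now {beta,delta,eta,kappa,mu,rho}
Non-tree edge eta-rho has weight 11, equal to the heaviest edge on its tree cycle — swapping gives another MST of the same weight. Not unique.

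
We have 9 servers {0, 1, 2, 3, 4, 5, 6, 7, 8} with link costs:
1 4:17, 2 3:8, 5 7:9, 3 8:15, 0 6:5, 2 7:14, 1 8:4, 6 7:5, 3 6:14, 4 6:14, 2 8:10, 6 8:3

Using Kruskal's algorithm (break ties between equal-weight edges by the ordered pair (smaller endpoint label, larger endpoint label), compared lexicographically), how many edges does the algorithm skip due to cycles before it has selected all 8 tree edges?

Kruskal's algorithm — process edges by increasing weight (ties by edge label):
6 8 (3): add — endpoints in different components.
1 8 (4): add — endpoints in different components.
0 6 (5): add — endpoints in different components.
6 7 (5): add — endpoints in different components.
2 3 (8): add — endpoints in different components.
5 7 (9): add — endpoints in different components.
2 8 (10): add — endpoints in different components.
2 7 (14): skip — 2 and 7 already connected.
3 6 (14): skip — 3 and 6 already connected.
4 6 (14): add — endpoints in different components.
Edges rejected before the tree was complete: 2.

2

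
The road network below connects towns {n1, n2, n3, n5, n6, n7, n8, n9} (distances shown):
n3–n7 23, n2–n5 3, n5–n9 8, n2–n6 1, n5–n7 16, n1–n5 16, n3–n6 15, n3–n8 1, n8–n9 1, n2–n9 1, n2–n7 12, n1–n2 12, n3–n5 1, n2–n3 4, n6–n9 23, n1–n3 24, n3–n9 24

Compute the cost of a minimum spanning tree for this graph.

29

Prim, starting at n8.
Step 1: cheapest edge leaving the tree is n3–n8 (1); add n3.
Step 2: cheapest edge leaving the tree is n3–n5 (1); add n5.
Step 3: cheapest edge leaving the tree is n8–n9 (1); add n9.
Step 4: cheapest edge leaving the tree is n2–n9 (1); add n2.
Step 5: cheapest edge leaving the tree is n2–n6 (1); add n6.
Step 6: cheapest edge leaving the tree is n1–n2 (12); add n1.
Step 7: cheapest edge leaving the tree is n2–n7 (12); add n7.
MST edges: n3–n8, n3–n5, n8–n9, n2–n9, n2–n6, n1–n2, n2–n7; total weight 1+1+1+1+1+12+12 = 29.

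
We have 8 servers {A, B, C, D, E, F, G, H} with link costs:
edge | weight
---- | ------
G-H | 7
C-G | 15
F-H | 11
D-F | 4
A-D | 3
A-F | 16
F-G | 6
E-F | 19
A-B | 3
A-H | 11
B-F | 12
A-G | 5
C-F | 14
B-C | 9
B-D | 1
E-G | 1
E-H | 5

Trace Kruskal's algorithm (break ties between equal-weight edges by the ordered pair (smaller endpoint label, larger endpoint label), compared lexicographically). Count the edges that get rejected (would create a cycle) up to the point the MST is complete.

Kruskal: consider edges lightest-first.
B-D (1): add — endpoints in different components.
E-G (1): add — endpoints in different components.
A-B (3): add — endpoints in different components.
A-D (3): skip — A and D already connected.
D-F (4): add — endpoints in different components.
A-G (5): add — endpoints in different components.
E-H (5): add — endpoints in different components.
F-G (6): skip — F and G already connected.
G-H (7): skip — G and H already connected.
B-C (9): add — endpoints in different components.
Edges rejected before the tree was complete: 3.

3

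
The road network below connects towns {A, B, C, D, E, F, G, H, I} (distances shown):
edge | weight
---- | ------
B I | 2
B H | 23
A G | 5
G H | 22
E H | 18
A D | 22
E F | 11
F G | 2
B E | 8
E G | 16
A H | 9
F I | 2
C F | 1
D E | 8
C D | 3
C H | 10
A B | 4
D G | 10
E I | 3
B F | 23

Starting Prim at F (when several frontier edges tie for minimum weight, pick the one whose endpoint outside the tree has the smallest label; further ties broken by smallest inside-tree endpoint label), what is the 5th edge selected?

C-D

Prim's algorithm from F:
Step 1: cheapest edge leaving the tree is C F (1); add C.
Step 2: cheapest edge leaving the tree is F G (2); add G.
Step 3: cheapest edge leaving the tree is F I (2); add I.
Step 4: cheapest edge leaving the tree is B I (2); add B.
Step 5: cheapest edge leaving the tree is C D (3); add D.
Step 6: cheapest edge leaving the tree is E I (3); add E.
Step 7: cheapest edge leaving the tree is A B (4); add A.
Step 8: cheapest edge leaving the tree is A H (9); add H.
The 5th edge added is C D.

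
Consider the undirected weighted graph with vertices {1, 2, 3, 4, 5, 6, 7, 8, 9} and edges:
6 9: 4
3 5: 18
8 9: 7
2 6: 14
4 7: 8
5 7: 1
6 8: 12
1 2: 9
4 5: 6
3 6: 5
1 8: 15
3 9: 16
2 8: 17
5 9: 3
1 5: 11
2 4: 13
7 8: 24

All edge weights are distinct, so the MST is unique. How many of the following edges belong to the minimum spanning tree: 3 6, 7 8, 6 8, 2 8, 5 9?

Sort edges by weight, then run Kruskal:
5 7 (1): add — endpoints in different components.
5 9 (3): add — endpoints in different components.
6 9 (4): add — endpoints in different components.
3 6 (5): add — endpoints in different components.
4 5 (6): add — endpoints in different components.
8 9 (7): add — endpoints in different components.
4 7 (8): skip — 4 and 7 already connected.
1 2 (9): add — endpoints in different components.
1 5 (11): add — endpoints in different components.
MST edge set: {5 7, 5 9, 6 9, 3 6, 4 5, 8 9, 1 2, 1 5}.
Of the listed edges, {3 6, 5 9} are in the MST → 2.

2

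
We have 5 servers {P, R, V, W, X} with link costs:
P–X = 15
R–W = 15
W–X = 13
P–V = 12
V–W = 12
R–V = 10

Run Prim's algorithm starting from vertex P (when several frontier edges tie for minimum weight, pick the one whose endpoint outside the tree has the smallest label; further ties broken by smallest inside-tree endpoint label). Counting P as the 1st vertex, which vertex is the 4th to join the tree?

Prim, starting at P.
Step 1: frontier [P–V 12, P–X 15] → take P–V (12); add V.
Step 2: frontier [P–X 15, R–V 10, V–W 12] → take R–V (10); add R.
Step 3: frontier [P–X 15, R–W 15, V–W 12] → take V–W (12); add W.
Step 4: frontier [P–X 15, W–X 13] → take W–X (13); add X.
Vertex order: P, V, R, W, X. The 4th vertex is W.

W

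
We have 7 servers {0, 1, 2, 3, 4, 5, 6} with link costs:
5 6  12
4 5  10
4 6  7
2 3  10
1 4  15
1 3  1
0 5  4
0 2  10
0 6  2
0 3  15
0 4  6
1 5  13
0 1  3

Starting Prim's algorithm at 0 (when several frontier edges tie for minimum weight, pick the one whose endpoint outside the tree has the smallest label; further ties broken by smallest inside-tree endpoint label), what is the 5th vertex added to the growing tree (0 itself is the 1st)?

5

Prim, starting at 0.
Step 1: frontier [0 6 2, 0 1 3, 0 5 4, 0 4 6, 0 2 10, 0 3 15] → take 0 6 (2); add 6.
Step 2: frontier [0 1 3, 0 5 4, 0 4 6, 0 2 10, 0 3 15, 4 6 7, 5 6 12] → take 0 1 (3); add 1.
Step 3: frontier [0 5 4, 0 4 6, 0 2 10, 0 3 15, 1 3 1, 1 5 13, 1 4 15, 4 6 7, 5 6 12] → take 1 3 (1); add 3.
Step 4: frontier [0 5 4, 0 4 6, 0 2 10, 1 5 13, 1 4 15, 2 3 10, 4 6 7, 5 6 12] → take 0 5 (4); add 5.
Step 5: frontier [0 4 6, 0 2 10, 1 4 15, 2 3 10, 4 5 10, 4 6 7] → take 0 4 (6); add 4.
Step 6: frontier [0 2 10, 2 3 10] → take 0 2 (10); add 2.
Vertex order: 0, 6, 1, 3, 5, 4, 2. The 5th vertex is 5.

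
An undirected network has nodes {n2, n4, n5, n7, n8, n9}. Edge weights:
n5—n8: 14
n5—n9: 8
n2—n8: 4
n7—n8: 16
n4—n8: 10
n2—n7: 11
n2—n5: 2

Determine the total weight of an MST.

Prim's algorithm from n7:
Step 1: cheapest edge leaving the tree is n2—n7 (11); add n2.
Step 2: cheapest edge leaving the tree is n2—n5 (2); add n5.
Step 3: cheapest edge leaving the tree is n2—n8 (4); add n8.
Step 4: cheapest edge leaving the tree is n5—n9 (8); add n9.
Step 5: cheapest edge leaving the tree is n4—n8 (10); add n4.
MST edges: n2—n7, n2—n5, n2—n8, n5—n9, n4—n8; total weight 11+2+4+8+10 = 35.

35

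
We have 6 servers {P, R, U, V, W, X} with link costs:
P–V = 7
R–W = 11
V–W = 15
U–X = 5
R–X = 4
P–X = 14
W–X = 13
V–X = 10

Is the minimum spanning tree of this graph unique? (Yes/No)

Kruskal's algorithm — process edges by increasing weight (ties by edge label):
R–X (4): add. Components now {U} {R,X} {V} {W} {P}
U–X (5): add. Components now {R,U,X} {V} {W} {P}
P–V (7): add. Components now {R,U,X} {P,V} {W}
V–X (10): add. Components now {P,R,U,V,X} {W}
R–W (11): add. Components now {P,R,U,V,W,X}
Every non-tree edge has weight strictly greater than the heaviest edge on the tree path between its endpoints, so the MST is unique.

Yes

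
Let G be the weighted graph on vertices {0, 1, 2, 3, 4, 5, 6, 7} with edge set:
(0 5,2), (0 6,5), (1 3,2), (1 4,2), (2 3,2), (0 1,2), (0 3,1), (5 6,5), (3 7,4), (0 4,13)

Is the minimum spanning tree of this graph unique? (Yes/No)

Kruskal: consider edges lightest-first.
0 3 (1): add — endpoints in different components.
0 1 (2): add — endpoints in different components.
0 5 (2): add — endpoints in different components.
1 3 (2): skip — 1 and 3 already connected.
1 4 (2): add — endpoints in different components.
2 3 (2): add — endpoints in different components.
3 7 (4): add — endpoints in different components.
0 6 (5): add — endpoints in different components.
Non-tree edge 1 3 has weight 2, equal to the heaviest edge on its tree cycle — swapping gives another MST of the same weight. Not unique.

No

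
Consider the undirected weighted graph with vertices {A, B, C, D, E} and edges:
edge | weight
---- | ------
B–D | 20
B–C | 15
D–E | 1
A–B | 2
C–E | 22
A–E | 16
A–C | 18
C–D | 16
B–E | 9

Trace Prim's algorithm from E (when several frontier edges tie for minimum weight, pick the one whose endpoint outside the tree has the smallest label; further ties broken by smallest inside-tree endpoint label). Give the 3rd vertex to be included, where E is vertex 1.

Prim, starting at E.
Step 1: cheapest edge leaving the tree is D–E (1); add D.
Step 2: cheapest edge leaving the tree is B–E (9); add B.
Step 3: cheapest edge leaving the tree is A–B (2); add A.
Step 4: cheapest edge leaving the tree is B–C (15); add C.
Vertex order: E, D, B, A, C. The 3rd vertex is B.

B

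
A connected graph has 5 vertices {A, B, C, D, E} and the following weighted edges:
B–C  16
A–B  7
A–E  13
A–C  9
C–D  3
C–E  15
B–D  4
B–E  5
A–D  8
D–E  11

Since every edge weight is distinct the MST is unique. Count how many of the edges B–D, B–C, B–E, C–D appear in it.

Sort edges by weight, then run Kruskal:
C–D (3): add — endpoints in different components.
B–D (4): add — endpoints in different components.
B–E (5): add — endpoints in different components.
A–B (7): add — endpoints in different components.
MST edge set: {C–D, B–D, B–E, A–B}.
Of the listed edges, {B–D, B–E, C–D} are in the MST → 3.

3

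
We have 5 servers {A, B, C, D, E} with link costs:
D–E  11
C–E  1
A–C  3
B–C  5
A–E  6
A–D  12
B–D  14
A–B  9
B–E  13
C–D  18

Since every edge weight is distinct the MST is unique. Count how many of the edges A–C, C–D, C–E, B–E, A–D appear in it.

2

Sort edges by weight, then run Kruskal:
C–E (1): add. Components now {A} {B} {C,E} {D}
A–C (3): add. Components now {A,C,E} {B} {D}
B–C (5): add. Components now {A,B,C,E} {D}
A–E (6): skip — A and E already connected.
A–B (9): skip — A and B already connected.
D–E (11): add. Components now {A,B,C,D,E}
MST edge set: {C–E, A–C, B–C, D–E}.
Of the listed edges, {A–C, C–E} are in the MST → 2.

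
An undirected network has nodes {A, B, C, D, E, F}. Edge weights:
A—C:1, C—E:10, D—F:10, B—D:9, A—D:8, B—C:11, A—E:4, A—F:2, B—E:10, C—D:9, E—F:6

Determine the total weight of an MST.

Prim's algorithm from E:
Step 1: frontier [A—E 4, E—F 6, B—E 10, C—E 10] → take A—E (4); add A.
Step 2: frontier [A—C 1, A—F 2, A—D 8, E—F 6, B—E 10, C—E 10] → take A—C (1); add C.
Step 3: frontier [A—F 2, A—D 8, C—D 9, B—C 11, E—F 6, B—E 10] → take A—F (2); add F.
Step 4: frontier [A—D 8, C—D 9, B—C 11, B—E 10, D—F 10] → take A—D (8); add D.
Step 5: frontier [B—C 11, B—D 9, B—E 10] → take B—D (9); add B.
MST edges: A—E, A—C, A—F, A—D, B—D; total weight 4+1+2+8+9 = 24.

24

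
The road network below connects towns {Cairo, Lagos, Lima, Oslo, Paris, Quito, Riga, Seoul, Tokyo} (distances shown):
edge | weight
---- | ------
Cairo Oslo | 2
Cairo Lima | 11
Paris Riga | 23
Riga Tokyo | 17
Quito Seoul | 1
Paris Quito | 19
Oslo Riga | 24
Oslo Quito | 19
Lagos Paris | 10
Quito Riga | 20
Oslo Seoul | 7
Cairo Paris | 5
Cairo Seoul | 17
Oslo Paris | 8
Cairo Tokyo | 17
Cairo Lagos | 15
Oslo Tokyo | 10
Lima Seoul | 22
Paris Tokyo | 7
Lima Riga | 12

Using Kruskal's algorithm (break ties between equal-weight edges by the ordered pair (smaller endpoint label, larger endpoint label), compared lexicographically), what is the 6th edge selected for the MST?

Lagos-Paris

Kruskal's algorithm — process edges by increasing weight (ties by edge label):
Quito Seoul (1): add — endpoints in different components.
Cairo Oslo (2): add — endpoints in different components.
Cairo Paris (5): add — endpoints in different components.
Oslo Seoul (7): add — endpoints in different components.
Paris Tokyo (7): add — endpoints in different components.
Oslo Paris (8): skip — Paris and Oslo already connected.
Lagos Paris (10): add — endpoints in different components.
Oslo Tokyo (10): skip — Tokyo and Oslo already connected.
Cairo Lima (11): add — endpoints in different components.
Lima Riga (12): add — endpoints in different components.
The 6th edge added is Lagos Paris.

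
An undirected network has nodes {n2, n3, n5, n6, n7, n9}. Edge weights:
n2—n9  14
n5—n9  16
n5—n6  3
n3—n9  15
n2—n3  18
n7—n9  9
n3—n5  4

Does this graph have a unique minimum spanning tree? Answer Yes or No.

Sort edges by weight, then run Kruskal:
n5—n6 (3): add — endpoints in different components.
n3—n5 (4): add — endpoints in different components.
n7—n9 (9): add — endpoints in different components.
n2—n9 (14): add — endpoints in different components.
n3—n9 (15): add — endpoints in different components.
Every non-tree edge has weight strictly greater than the heaviest edge on the tree path between its endpoints, so the MST is unique.

Yes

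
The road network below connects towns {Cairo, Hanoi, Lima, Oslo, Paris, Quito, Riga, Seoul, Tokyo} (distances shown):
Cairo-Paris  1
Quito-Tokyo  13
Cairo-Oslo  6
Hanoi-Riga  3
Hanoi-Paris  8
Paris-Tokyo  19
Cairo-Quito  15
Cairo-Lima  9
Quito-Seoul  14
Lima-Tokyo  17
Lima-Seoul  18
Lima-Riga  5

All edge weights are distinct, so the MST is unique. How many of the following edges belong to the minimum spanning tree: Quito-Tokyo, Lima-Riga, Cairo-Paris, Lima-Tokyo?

Kruskal's algorithm — process edges by increasing weight (ties by edge label):
Cairo-Paris (1): add — endpoints in different components.
Hanoi-Riga (3): add — endpoints in different components.
Lima-Riga (5): add — endpoints in different components.
Cairo-Oslo (6): add — endpoints in different components.
Hanoi-Paris (8): add — endpoints in different components.
Cairo-Lima (9): skip — Cairo and Lima already connected.
Quito-Tokyo (13): add — endpoints in different components.
Quito-Seoul (14): add — endpoints in different components.
Cairo-Quito (15): add — endpoints in different components.
MST edge set: {Cairo-Paris, Hanoi-Riga, Lima-Riga, Cairo-Oslo, Hanoi-Paris, Quito-Tokyo, Quito-Seoul, Cairo-Quito}.
Of the listed edges, {Quito-Tokyo, Lima-Riga, Cairo-Paris} are in the MST → 3.

3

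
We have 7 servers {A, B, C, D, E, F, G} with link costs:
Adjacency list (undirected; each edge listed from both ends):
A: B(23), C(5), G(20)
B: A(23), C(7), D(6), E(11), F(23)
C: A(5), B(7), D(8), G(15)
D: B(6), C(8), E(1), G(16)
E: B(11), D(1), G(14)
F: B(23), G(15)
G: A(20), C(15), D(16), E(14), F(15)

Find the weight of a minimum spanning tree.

Prim, starting at D.
Step 1: frontier [D-E 1, B-D 6, C-D 8, D-G 16] → take D-E (1); add E.
Step 2: frontier [B-D 6, C-D 8, D-G 16, B-E 11, E-G 14] → take B-D (6); add B.
Step 3: frontier [B-C 7, A-B 23, B-F 23, C-D 8, D-G 16, E-G 14] → take B-C (7); add C.
Step 4: frontier [A-B 23, B-F 23, A-C 5, C-G 15, D-G 16, E-G 14] → take A-C (5); add A.
Step 5: frontier [A-G 20, B-F 23, C-G 15, D-G 16, E-G 14] → take E-G (14); add G.
Step 6: frontier [B-F 23, F-G 15] → take F-G (15); add F.
MST edges: D-E, B-D, B-C, A-C, E-G, F-G; total weight 1+6+7+5+14+15 = 48.

48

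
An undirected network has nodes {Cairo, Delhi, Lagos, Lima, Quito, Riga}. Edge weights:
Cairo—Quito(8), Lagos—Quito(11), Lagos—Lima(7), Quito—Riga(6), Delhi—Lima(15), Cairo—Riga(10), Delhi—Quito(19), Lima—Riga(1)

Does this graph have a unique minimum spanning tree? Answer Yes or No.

Kruskal's algorithm — process edges by increasing weight (ties by edge label):
Lima—Riga (1): add. Components now {Quito} {Cairo} {Lima,Riga} {Lagos} {Delhi}
Quito—Riga (6): add. Components now {Lima,Quito,Riga} {Cairo} {Lagos} {Delhi}
Lagos—Lima (7): add. Components now {Lagos,Lima,Quito,Riga} {Cairo} {Delhi}
Cairo—Quito (8): add. Components now {Cairo,Lagos,Lima,Quito,Riga} {Delhi}
Cairo—Riga (10): skip — Cairo and Riga already connected.
Lagos—Quito (11): skip — Quito and Lagos already connected.
Delhi—Lima (15): add. Components now {Cairo,Delhi,Lagos,Lima,Quito,Riga}
Every non-tree edge has weight strictly greater than the heaviest edge on the tree path between its endpoints, so the MST is unique.

Yes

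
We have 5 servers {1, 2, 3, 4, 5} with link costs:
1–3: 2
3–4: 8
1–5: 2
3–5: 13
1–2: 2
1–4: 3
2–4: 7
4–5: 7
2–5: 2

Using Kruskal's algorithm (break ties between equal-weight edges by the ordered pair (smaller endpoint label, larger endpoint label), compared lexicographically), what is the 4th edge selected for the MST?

1-4

Kruskal's algorithm — process edges by increasing weight (ties by edge label):
1–2 (2): add. Components now {1,2} {3} {4} {5}
1–3 (2): add. Components now {1,2,3} {4} {5}
1–5 (2): add. Components now {1,2,3,5} {4}
2–5 (2): skip — 2 and 5 already connected.
1–4 (3): add. Components now {1,2,3,4,5}
The 4th edge added is 1–4.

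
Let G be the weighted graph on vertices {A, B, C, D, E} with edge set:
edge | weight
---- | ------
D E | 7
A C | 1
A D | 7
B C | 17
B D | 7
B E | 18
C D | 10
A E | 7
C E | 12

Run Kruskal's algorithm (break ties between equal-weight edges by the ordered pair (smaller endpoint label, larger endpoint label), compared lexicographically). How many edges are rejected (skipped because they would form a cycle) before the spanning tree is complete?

0

Kruskal: consider edges lightest-first.
A C (1): add — endpoints in different components.
A D (7): add — endpoints in different components.
A E (7): add — endpoints in different components.
B D (7): add — endpoints in different components.
Edges rejected before the tree was complete: 0.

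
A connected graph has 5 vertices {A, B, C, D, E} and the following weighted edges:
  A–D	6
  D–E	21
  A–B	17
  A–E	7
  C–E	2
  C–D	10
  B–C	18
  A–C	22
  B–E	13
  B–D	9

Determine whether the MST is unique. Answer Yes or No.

Kruskal's algorithm — process edges by increasing weight (ties by edge label):
C–E (2): add — endpoints in different components.
A–D (6): add — endpoints in different components.
A–E (7): add — endpoints in different components.
B–D (9): add — endpoints in different components.
Every non-tree edge has weight strictly greater than the heaviest edge on the tree path between its endpoints, so the MST is unique.

Yes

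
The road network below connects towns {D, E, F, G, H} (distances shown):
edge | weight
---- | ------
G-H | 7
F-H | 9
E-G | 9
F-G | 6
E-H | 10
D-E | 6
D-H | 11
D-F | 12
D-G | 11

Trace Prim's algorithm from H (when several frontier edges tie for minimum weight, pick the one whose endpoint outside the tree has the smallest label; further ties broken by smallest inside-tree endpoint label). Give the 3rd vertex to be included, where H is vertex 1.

Prim, starting at H.
Step 1: cheapest edge leaving the tree is G-H (7); add G.
Step 2: cheapest edge leaving the tree is F-G (6); add F.
Step 3: cheapest edge leaving the tree is E-G (9); add E.
Step 4: cheapest edge leaving the tree is D-E (6); add D.
Vertex order: H, G, F, E, D. The 3rd vertex is F.

F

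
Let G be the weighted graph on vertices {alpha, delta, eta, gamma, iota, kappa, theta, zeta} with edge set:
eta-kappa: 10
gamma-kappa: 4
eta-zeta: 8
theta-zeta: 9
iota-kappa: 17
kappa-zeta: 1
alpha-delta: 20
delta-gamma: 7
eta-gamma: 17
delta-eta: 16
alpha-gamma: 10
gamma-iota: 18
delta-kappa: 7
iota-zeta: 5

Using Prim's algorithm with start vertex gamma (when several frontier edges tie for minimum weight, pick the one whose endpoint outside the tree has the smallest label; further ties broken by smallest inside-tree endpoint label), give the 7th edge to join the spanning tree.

alpha-gamma

Grow the tree from gamma using Prim:
Step 1: cheapest edge leaving the tree is gamma-kappa (4); add kappa.
Step 2: cheapest edge leaving the tree is kappa-zeta (1); add zeta.
Step 3: cheapest edge leaving the tree is iota-zeta (5); add iota.
Step 4: cheapest edge leaving the tree is delta-gamma (7); add delta.
Step 5: cheapest edge leaving the tree is eta-zeta (8); add eta.
Step 6: cheapest edge leaving the tree is theta-zeta (9); add theta.
Step 7: cheapest edge leaving the tree is alpha-gamma (10); add alpha.
The 7th edge added is alpha-gamma.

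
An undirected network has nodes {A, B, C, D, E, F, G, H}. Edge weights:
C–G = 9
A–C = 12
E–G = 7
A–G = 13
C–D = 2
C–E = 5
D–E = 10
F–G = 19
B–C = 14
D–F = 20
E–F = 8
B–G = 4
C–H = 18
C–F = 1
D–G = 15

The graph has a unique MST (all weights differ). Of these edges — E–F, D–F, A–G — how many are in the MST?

0

Kruskal's algorithm — process edges by increasing weight (ties by edge label):
C–F (1): add — endpoints in different components.
C–D (2): add — endpoints in different components.
B–G (4): add — endpoints in different components.
C–E (5): add — endpoints in different components.
E–G (7): add — endpoints in different components.
E–F (8): skip — E and F already connected.
C–G (9): skip — C and G already connected.
D–E (10): skip — D and E already connected.
A–C (12): add — endpoints in different components.
A–G (13): skip — A and G already connected.
B–C (14): skip — B and C already connected.
D–G (15): skip — D and G already connected.
C–H (18): add — endpoints in different components.
MST edge set: {C–F, C–D, B–G, C–E, E–G, A–C, C–H}.
Of the listed edges, {} are in the MST → 0.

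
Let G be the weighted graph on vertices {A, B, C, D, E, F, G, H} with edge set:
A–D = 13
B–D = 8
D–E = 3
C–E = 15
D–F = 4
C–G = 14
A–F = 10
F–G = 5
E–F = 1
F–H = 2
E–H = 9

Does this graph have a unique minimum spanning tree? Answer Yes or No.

Kruskal's algorithm — process edges by increasing weight (ties by edge label):
E–F (1): add — endpoints in different components.
F–H (2): add — endpoints in different components.
D–E (3): add — endpoints in different components.
D–F (4): skip — D and F already connected.
F–G (5): add — endpoints in different components.
B–D (8): add — endpoints in different components.
E–H (9): skip — E and H already connected.
A–F (10): add — endpoints in different components.
A–D (13): skip — A and D already connected.
C–G (14): add — endpoints in different components.
Every non-tree edge has weight strictly greater than the heaviest edge on the tree path between its endpoints, so the MST is unique.

Yes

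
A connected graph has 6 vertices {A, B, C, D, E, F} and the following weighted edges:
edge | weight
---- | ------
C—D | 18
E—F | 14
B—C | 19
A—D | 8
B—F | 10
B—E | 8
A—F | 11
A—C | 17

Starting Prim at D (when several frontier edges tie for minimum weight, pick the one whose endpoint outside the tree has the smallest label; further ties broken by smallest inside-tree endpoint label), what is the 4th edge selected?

B-E

Grow the tree from D using Prim:
Step 1: cheapest edge leaving the tree is A—D (8); add A.
Step 2: cheapest edge leaving the tree is A—F (11); add F.
Step 3: cheapest edge leaving the tree is B—F (10); add B.
Step 4: cheapest edge leaving the tree is B—E (8); add E.
Step 5: cheapest edge leaving the tree is A—C (17); add C.
The 4th edge added is B—E.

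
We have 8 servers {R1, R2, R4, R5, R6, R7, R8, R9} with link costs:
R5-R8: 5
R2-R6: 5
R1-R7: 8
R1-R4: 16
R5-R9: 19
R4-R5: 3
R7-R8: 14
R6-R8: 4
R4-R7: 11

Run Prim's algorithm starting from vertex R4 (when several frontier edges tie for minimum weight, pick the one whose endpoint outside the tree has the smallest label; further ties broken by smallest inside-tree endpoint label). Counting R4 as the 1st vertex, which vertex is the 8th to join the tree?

Prim's algorithm from R4:
Step 1: frontier [R4-R5 3, R4-R7 11, R1-R4 16] → take R4-R5 (3); add R5.
Step 2: frontier [R4-R7 11, R1-R4 16, R5-R8 5, R5-R9 19] → take R5-R8 (5); add R8.
Step 3: frontier [R4-R7 11, R1-R4 16, R5-R9 19, R6-R8 4, R7-R8 14] → take R6-R8 (4); add R6.
Step 4: frontier [R4-R7 11, R1-R4 16, R5-R9 19, R2-R6 5, R7-R8 14] → take R2-R6 (5); add R2.
Step 5: frontier [R4-R7 11, R1-R4 16, R5-R9 19, R7-R8 14] → take R4-R7 (11); add R7.
Step 6: frontier [R1-R4 16, R5-R9 19, R1-R7 8] → take R1-R7 (8); add R1.
Step 7: frontier [R5-R9 19] → take R5-R9 (19); add R9.
Vertex order: R4, R5, R8, R6, R2, R7, R1, R9. The 8th vertex is R9.

R9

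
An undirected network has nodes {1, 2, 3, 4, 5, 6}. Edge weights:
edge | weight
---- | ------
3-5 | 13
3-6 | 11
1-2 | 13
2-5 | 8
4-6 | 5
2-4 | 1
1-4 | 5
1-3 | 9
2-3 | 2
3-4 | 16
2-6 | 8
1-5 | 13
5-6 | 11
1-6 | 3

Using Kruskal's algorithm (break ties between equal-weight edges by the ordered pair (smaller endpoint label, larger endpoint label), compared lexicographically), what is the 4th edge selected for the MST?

Sort edges by weight, then run Kruskal:
2-4 (1): add — endpoints in different components.
2-3 (2): add — endpoints in different components.
1-6 (3): add — endpoints in different components.
1-4 (5): add — endpoints in different components.
4-6 (5): skip — 4 and 6 already connected.
2-5 (8): add — endpoints in different components.
The 4th edge added is 1-4.

1-4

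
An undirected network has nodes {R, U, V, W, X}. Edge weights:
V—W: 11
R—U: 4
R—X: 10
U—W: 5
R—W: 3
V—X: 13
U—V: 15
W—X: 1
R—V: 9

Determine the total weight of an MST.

17

Prim, starting at R.
Step 1: frontier [R—W 3, R—U 4, R—V 9, R—X 10] → take R—W (3); add W.
Step 2: frontier [R—U 4, R—V 9, R—X 10, W—X 1, U—W 5, V—W 11] → take W—X (1); add X.
Step 3: frontier [R—U 4, R—V 9, U—W 5, V—W 11, V—X 13] → take R—U (4); add U.
Step 4: frontier [R—V 9, U—V 15, V—W 11, V—X 13] → take R—V (9); add V.
MST edges: R—W, W—X, R—U, R—V; total weight 3+1+4+9 = 17.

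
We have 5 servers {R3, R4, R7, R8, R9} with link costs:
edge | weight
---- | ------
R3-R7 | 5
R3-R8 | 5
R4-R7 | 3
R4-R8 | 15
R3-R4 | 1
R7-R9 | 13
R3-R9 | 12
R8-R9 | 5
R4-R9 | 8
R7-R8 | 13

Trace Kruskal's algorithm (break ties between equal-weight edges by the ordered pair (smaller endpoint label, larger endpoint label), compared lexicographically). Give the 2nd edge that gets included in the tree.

Sort edges by weight, then run Kruskal:
R3-R4 (1): add. Components now {R3,R4} {R7} {R9} {R8}
R4-R7 (3): add. Components now {R3,R4,R7} {R9} {R8}
R3-R7 (5): skip — R3 and R7 already connected.
R3-R8 (5): add. Components now {R3,R4,R7,R8} {R9}
R8-R9 (5): add. Components now {R3,R4,R7,R8,R9}
The 2nd edge added is R4-R7.

R4-R7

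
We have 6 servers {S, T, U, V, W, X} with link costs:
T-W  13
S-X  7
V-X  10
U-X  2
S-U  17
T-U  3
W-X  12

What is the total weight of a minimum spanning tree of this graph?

Kruskal: consider edges lightest-first.
U-X (2): add — endpoints in different components.
T-U (3): add — endpoints in different components.
S-X (7): add — endpoints in different components.
V-X (10): add — endpoints in different components.
W-X (12): add — endpoints in different components.
MST edges: U-X, T-U, S-X, V-X, W-X; total weight 2+3+7+10+12 = 34.

34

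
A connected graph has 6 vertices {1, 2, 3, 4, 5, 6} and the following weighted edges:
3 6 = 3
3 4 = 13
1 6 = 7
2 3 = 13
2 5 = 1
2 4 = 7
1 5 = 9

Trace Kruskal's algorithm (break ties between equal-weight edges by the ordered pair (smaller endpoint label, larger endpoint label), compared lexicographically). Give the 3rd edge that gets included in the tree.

Sort edges by weight, then run Kruskal:
2 5 (1): add — endpoints in different components.
3 6 (3): add — endpoints in different components.
1 6 (7): add — endpoints in different components.
2 4 (7): add — endpoints in different components.
1 5 (9): add — endpoints in different components.
The 3rd edge added is 1 6.

1-6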